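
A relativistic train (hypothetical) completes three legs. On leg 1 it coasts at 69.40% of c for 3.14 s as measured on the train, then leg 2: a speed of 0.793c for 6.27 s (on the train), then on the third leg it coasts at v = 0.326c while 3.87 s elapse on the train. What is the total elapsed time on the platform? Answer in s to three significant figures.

Leg 1: β = 0.6940; γ = 1/√(1 − 0.6940²) = 1/√0.5184 = 1.389; Δt_1 = 1.389 × 3.14 = 4.361 s.
Leg 2: γ = 1/√(1 − 0.793²) = 1/√0.3712 = 1.641; Δt_2 = 1.641 × 6.27 = 10.29 s.
Leg 3: γ = 1/√(1 − 0.326²) = 1/√0.8937 = 1.058; Δt_3 = 1.058 × 3.87 = 4.094 s.
Total: 4.361 + 10.29 + 4.094 s.

Δt = 18.7 s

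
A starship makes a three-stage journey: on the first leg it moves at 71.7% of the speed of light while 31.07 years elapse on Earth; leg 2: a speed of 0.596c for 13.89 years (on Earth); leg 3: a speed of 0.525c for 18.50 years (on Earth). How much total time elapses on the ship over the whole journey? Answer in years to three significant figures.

Leg 1: β = 0.717; γ = 1/√(1 − 0.717²) = 1/√0.4859 = 1.435; τ_1 = 31.07/1.435 = 21.66 years.
Leg 2: γ = 1/√(1 − 0.596²) = 1/√0.6448 = 1.245; τ_2 = 13.89/1.245 = 11.15 years.
Leg 3: γ = 1/√(1 − 0.525²) = 1/√0.7244 = 1.175; τ_3 = 18.50/1.175 = 15.75 years.
Total: 21.66 + 11.15 + 15.75 years.

τ = 48.6 years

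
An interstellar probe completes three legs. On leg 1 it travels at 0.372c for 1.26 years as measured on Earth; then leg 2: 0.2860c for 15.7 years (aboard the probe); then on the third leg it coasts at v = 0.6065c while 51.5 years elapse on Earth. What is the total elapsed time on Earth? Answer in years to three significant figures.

Leg 1: 1.26 years is already measured on Earth.
Leg 2: γ = 1/√(1 − 0.2860²) = 1/√0.9182 = 1.044; Δt_2 = 1.044 × 15.7 = 16.38 years.
Leg 3: 51.5 years is already measured on Earth.
Total: 1.260 + 16.38 + 51.50 years.

Δt = 69.1 years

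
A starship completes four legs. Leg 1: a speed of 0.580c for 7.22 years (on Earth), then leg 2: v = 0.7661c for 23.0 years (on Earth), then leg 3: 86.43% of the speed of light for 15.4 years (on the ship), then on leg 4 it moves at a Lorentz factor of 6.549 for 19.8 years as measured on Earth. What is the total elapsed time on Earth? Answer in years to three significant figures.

Leg 1: 7.22 years is already measured on Earth.
Leg 2: 23.0 years is already measured on Earth.
Leg 3: β = 0.8643; γ = 1/√(1 − 0.8643²) = 1/√0.2530 = 1.988; Δt_3 = 1.988 × 15.4 = 30.62 years.
Leg 4: 19.8 years is already measured on Earth.
Total: 7.220 + 23.00 + 30.62 + 19.80 years.

Δt = 80.6 years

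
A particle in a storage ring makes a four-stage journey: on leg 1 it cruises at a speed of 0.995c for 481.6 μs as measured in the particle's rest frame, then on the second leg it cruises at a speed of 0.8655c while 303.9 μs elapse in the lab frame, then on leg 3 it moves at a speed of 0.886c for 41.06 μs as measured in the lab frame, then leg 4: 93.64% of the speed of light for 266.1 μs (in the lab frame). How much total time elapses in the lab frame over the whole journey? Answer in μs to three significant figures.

Δt = 5430 μs

Leg 1: γ = 1/√(1 − 0.995²) = 1/√0.009975 = 10.01; Δt_1 = 10.01 × 481.6 = 4822 μs.
Leg 2: 303.9 μs is already measured in the lab frame.
Leg 3: 41.06 μs is already measured in the lab frame.
Leg 4: 266.1 μs is already measured in the lab frame.
Total: 4822 + 303.9 + 41.06 + 266.1 μs.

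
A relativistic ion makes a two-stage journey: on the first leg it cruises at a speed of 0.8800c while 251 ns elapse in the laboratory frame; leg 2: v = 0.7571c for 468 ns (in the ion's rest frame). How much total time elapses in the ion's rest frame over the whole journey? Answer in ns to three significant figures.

τ = 587 ns

Leg 1: γ = 1/√(1 − 0.8800²) = 1/√0.2256 = 2.105; τ_1 = 251/2.105 = 119.2 ns.
Leg 2: 468 ns is already measured in the ion's rest frame.
Total: 119.2 + 468.0 ns.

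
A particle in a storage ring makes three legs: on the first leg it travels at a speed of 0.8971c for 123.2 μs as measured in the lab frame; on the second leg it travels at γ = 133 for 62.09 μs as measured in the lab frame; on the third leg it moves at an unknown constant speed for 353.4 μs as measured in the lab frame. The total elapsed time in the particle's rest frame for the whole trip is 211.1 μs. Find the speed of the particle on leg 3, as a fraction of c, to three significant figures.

Leg 1: γ = 1/√(1 − 0.8971²) = 1/√0.1952 = 2.263; τ_1 = 123.2/2.263 = 54.43 μs.
Leg 2: γ = 133; τ_2 = 62.09/133.0 = 0.4668 μs.
Leg 3: speed unknown; τ_3 = 353.4/γ_3.
Total proper time: 54.43 + 0.4668 + τ_3 = 211.1, so τ_3 = 211.1 − 54.90 = 156.2 μs.
γ_3 = 353.4/156.2 = 2.262; β = √(1 − 1/γ²) = √0.8046.

β = 0.897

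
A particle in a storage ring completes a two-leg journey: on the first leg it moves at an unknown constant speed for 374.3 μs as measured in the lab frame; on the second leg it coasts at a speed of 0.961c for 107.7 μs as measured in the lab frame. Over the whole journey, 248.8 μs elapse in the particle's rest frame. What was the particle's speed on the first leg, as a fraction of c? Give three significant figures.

β = 0.811

Leg 1: speed unknown; τ_1 = 374.3/γ_1.
Leg 2: γ = 1/√(1 − 0.961²) = 1/√0.07648 = 3.616; τ_2 = 107.7/3.616 = 29.78 μs.
Total proper time: τ_1 + 29.78 = 248.8, so τ_1 = 248.8 − 29.78 = 219.0 μs.
γ_1 = 374.3/219.0 = 1.709; β = √(1 − 1/γ²) = √0.6576.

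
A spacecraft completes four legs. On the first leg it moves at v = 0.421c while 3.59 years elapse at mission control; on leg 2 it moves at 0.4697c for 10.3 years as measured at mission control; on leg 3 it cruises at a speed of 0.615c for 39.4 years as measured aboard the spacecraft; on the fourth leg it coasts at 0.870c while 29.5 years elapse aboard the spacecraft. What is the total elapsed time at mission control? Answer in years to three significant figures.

Leg 1: 3.59 years is already measured at mission control.
Leg 2: 10.3 years is already measured at mission control.
Leg 3: γ = 1/√(1 − 0.615²) = 1/√0.6218 = 1.268; Δt_3 = 1.268 × 39.4 = 49.97 years.
Leg 4: γ = 1/√(1 − 0.870²) = 1/√0.2431 = 2.028; Δt_4 = 2.028 × 29.5 = 59.83 years.
Total: 3.590 + 10.30 + 49.97 + 59.83 years.

Δt = 124 years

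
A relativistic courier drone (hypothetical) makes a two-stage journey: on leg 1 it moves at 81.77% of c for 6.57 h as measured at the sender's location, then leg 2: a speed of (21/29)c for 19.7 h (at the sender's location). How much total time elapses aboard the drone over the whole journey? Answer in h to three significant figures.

Leg 1: β = 0.8177; γ = 1/√(1 − 0.8177²) = 1/√0.3314 = 1.737; τ_1 = 6.57/1.737 = 3.782 h.
Leg 2: γ = 1/√(1 − (21/29)²) = 29/20 = 1.450; τ_2 = 19.7/1.450 = 13.59 h.
Total: 3.782 + 13.59 h.

τ = 17.4 h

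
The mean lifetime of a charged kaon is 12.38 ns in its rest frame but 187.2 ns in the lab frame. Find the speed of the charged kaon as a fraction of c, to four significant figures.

v = 0.9978c

γ = Δt/τ₀ = 187.2/12.38 = 15.12
β = √(1 − 1/γ²) = √(1 − 0.004374) = √0.9956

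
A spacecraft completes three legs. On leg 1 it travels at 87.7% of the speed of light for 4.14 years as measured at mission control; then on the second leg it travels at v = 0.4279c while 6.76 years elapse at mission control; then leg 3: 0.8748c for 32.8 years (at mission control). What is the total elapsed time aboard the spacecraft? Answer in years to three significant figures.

τ = 24.0 years

Leg 1: β = 0.877; γ = 1/√(1 − 0.877²) = 1/√0.2309 = 2.081; τ_1 = 4.14/2.081 = 1.989 years.
Leg 2: γ = 1/√(1 − 0.4279²) = 1/√0.8169 = 1.106; τ_2 = 6.76/1.106 = 6.110 years.
Leg 3: γ = 1/√(1 − 0.8748²) = 1/√0.2347 = 2.064; τ_3 = 32.8/2.064 = 15.89 years.
Total: 1.989 + 6.110 + 15.89 years.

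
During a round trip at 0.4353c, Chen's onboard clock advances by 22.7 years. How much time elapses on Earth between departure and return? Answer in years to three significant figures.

γ = 1/√(1 − 0.4353²) = 1/√0.8105 = 1.111
Earth-frame duration is the dilated interval: Δt = γτ = 1.111 × 22.7 years.

Δt = 25.2 years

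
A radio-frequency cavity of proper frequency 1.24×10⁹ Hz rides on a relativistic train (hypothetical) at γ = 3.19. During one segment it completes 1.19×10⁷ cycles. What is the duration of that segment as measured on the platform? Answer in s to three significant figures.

Δt = 0.0306 s

γ = 3.19
Proper time for N cycles: τ = N/f = 1.19×10⁷/(1.24×10⁹) = 9.597×10⁻³ s = 0.009597 s.
Lab-frame duration Δt = γτ = 3.190 × 0.009597 = 0.03061 s.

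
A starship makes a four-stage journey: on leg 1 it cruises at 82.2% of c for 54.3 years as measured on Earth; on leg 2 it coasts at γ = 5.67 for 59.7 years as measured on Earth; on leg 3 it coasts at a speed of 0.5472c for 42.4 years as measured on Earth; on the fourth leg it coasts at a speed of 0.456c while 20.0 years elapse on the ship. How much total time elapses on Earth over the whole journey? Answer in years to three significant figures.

Δt = 179 years

Leg 1: 54.3 years is already measured on Earth.
Leg 2: 59.7 years is already measured on Earth.
Leg 3: 42.4 years is already measured on Earth.
Leg 4: γ = 1/√(1 − 0.456²) = 1/√0.7921 = 1.124; Δt_4 = 1.124 × 20.0 = 22.47 years.
Total: 54.30 + 59.70 + 42.40 + 22.47 years.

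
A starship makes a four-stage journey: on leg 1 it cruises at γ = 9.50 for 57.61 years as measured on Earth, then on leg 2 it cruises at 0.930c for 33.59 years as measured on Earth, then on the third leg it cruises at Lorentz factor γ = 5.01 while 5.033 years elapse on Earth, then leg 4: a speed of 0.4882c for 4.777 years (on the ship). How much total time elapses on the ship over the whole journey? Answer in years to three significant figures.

Leg 1: γ = 9.50; τ_1 = 57.61/9.500 = 6.064 years.
Leg 2: γ = 1/√(1 − 0.930²) = 1/√0.1351 = 2.721; τ_2 = 33.59/2.721 = 12.35 years.
Leg 3: γ = 5.01; τ_3 = 5.033/5.010 = 1.005 years.
Leg 4: 4.777 years is already measured on the ship.
Total: 6.064 + 12.35 + 1.005 + 4.777 years.

τ = 24.2 years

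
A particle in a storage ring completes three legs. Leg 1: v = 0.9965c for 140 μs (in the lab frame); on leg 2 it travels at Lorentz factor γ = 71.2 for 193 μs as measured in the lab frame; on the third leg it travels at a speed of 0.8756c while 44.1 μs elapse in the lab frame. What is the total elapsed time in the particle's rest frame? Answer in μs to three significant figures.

τ = 35.7 μs

Leg 1: γ = 1/√(1 − 0.9965²) = 1/√0.006988 = 11.96; τ_1 = 140/11.96 = 11.70 μs.
Leg 2: γ = 71.2; τ_2 = 193/71.20 = 2.711 μs.
Leg 3: γ = 1/√(1 − 0.8756²) = 1/√0.2333 = 2.070; τ_3 = 44.1/2.070 = 21.30 μs.
Total: 11.70 + 2.711 + 21.30 μs.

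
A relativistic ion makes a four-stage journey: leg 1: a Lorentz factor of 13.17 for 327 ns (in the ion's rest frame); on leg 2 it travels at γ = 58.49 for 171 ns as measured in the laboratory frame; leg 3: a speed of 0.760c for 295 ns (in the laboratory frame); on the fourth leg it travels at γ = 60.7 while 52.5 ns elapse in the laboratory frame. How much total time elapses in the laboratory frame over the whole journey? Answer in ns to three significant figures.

Leg 1: γ = 13.17; Δt_1 = 13.17 × 327 = 4307 ns.
Leg 2: 171 ns is already measured in the laboratory frame.
Leg 3: 295 ns is already measured in the laboratory frame.
Leg 4: 52.5 ns is already measured in the laboratory frame.
Total: 4307 + 171.0 + 295.0 + 52.50 ns.

Δt = 4830 ns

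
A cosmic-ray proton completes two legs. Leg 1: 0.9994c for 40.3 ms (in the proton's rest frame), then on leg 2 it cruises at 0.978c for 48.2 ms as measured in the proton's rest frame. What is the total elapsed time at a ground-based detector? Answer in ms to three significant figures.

Leg 1: γ = 1/√(1 − 0.9994²) = 1/√0.001200 = 28.87; Δt_1 = 28.87 × 40.3 = 1164 ms.
Leg 2: γ = 1/√(1 − 0.978²) = 1/√0.04352 = 4.794; Δt_2 = 4.794 × 48.2 = 231.1 ms.
Total: 1164 + 231.1 ms.

Δt = 1390 ms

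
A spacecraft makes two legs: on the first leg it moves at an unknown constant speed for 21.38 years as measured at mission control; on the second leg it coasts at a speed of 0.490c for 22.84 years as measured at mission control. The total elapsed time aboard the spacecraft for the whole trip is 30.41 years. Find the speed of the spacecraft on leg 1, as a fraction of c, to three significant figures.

β = 0.871

Leg 1: speed unknown; τ_1 = 21.38/γ_1.
Leg 2: γ = 1/√(1 − 0.490²) = 1/√0.7599 = 1.147; τ_2 = 22.84/1.147 = 19.91 years.
Total proper time: τ_1 + 19.91 = 30.41, so τ_1 = 30.41 − 19.91 = 10.50 years.
γ_1 = 21.38/10.50 = 2.036; β = √(1 − 1/γ²) = √0.7588.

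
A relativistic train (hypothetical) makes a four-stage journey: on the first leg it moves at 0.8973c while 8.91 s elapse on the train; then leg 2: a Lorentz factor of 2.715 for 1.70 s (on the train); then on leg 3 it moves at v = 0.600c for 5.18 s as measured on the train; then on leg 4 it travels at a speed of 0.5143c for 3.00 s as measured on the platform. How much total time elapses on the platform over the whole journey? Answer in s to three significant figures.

Δt = 34.3 s

Leg 1: γ = 1/√(1 − 0.8973²) = 1/√0.1949 = 2.265; Δt_1 = 2.265 × 8.91 = 20.18 s.
Leg 2: γ = 2.715; Δt_2 = 2.715 × 1.70 = 4.616 s.
Leg 3: γ = 1/√(1 − 0.600²) = 1/√0.6400 = 1.250; Δt_3 = 1.250 × 5.18 = 6.475 s.
Leg 4: 3.00 s is already measured on the platform.
Total: 20.18 + 4.616 + 6.475 + 3.000 s.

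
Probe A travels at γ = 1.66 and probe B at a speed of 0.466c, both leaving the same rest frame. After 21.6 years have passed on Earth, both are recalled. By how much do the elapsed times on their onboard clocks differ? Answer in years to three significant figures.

|τ_A − τ_B| = 6.10 years

A: γ = 1.66; τ_A = 21.6/1.660 = 13.01 years.
B: γ = 1/√(1 − 0.466²) = 1/√0.7828 = 1.130; τ_B = 21.6/1.130 = 19.11 years.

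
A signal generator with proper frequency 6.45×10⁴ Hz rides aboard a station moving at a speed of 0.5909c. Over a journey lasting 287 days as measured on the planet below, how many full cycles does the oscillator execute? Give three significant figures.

γ = 1/√(1 − 0.5909²) = 1/√0.6508 = 1.240
The oscillator's own cycle count is N = f × τ where τ is the proper time aboard the station. τ = Δt/γ = 287/1.240 = 231.5 days = 2.000×10⁷ s.
N = 6.45×10⁴ × 2.000×10⁷ = 1.290×10¹².

N = 1.29×10¹²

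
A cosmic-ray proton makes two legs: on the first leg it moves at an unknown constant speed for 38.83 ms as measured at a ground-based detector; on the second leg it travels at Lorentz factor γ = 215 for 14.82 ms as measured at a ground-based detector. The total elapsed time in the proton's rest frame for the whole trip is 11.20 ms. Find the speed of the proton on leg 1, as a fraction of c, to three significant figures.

β = 0.958

Leg 1: speed unknown; τ_1 = 38.83/γ_1.
Leg 2: γ = 215; τ_2 = 14.82/215.0 = 0.06893 ms.
Total proper time: τ_1 + 0.06893 = 11.20, so τ_1 = 11.20 − 0.06893 = 11.13 ms.
γ_1 = 38.83/11.13 = 3.488; β = √(1 − 1/γ²) = √0.9178.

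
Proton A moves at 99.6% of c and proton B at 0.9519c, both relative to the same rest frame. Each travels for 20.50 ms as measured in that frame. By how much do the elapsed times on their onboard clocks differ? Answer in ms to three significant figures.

|τ_A − τ_B| = 4.45 ms

A: β = 0.996; γ = 1/√(1 − 0.996²) = 1/√0.007984 = 11.19; τ_A = 20.50/11.19 = 1.832 ms.
B: γ = 1/√(1 − 0.9519²) = 1/√0.09389 = 3.264; τ_B = 20.50/3.264 = 6.281 ms.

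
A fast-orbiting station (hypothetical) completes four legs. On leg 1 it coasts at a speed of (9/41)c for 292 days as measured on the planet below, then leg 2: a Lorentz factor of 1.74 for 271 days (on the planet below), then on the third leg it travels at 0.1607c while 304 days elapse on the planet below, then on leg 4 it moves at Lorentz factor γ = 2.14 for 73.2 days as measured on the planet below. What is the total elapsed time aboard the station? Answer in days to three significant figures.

τ = 775 days

Leg 1: γ = 1/√(1 − (9/41)²) = 41/40 = 1.025; τ_1 = 292/1.025 = 284.9 days.
Leg 2: γ = 1.74; τ_2 = 271/1.740 = 155.7 days.
Leg 3: γ = 1/√(1 − 0.1607²) = 1/√0.9742 = 1.013; τ_3 = 304/1.013 = 300.0 days.
Leg 4: γ = 2.14; τ_4 = 73.2/2.140 = 34.21 days.
Total: 284.9 + 155.7 + 300.0 + 34.21 days.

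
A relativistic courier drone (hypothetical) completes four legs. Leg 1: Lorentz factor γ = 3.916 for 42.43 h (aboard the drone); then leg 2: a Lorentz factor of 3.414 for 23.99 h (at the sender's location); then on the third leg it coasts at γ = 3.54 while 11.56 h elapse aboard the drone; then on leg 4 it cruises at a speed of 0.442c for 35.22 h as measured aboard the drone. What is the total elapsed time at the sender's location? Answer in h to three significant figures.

Δt = 270 h

Leg 1: γ = 3.916; Δt_1 = 3.916 × 42.43 = 166.2 h.
Leg 2: 23.99 h is already measured at the sender's location.
Leg 3: γ = 3.54; Δt_3 = 3.540 × 11.56 = 40.92 h.
Leg 4: γ = 1/√(1 − 0.442²) = 1/√0.8046 = 1.115; Δt_4 = 1.115 × 35.22 = 39.26 h.
Total: 166.2 + 23.99 + 40.92 + 39.26 h.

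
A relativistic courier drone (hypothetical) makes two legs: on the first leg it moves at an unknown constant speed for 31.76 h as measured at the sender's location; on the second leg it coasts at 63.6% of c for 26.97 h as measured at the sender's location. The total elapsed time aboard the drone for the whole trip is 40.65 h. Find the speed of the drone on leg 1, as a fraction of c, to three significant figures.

β = 0.781

Leg 1: speed unknown; τ_1 = 31.76/γ_1.
Leg 2: β = 0.636; γ = 1/√(1 − 0.636²) = 1/√0.5955 = 1.296; τ_2 = 26.97/1.296 = 20.81 h.
Total proper time: τ_1 + 20.81 = 40.65, so τ_1 = 40.65 − 20.81 = 19.84 h.
γ_1 = 31.76/19.84 = 1.601; β = √(1 − 1/γ²) = √0.6099.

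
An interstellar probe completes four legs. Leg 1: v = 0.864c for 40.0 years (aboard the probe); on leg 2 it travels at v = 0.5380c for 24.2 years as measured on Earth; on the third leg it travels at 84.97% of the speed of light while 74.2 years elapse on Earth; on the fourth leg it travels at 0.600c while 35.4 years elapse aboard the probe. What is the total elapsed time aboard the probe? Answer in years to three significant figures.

Leg 1: 40.0 years is already measured aboard the probe.
Leg 2: γ = 1/√(1 − 0.5380²) = 1/√0.7106 = 1.186; τ_2 = 24.2/1.186 = 20.40 years.
Leg 3: β = 0.8497; γ = 1/√(1 − 0.8497²) = 1/√0.2780 = 1.897; τ_3 = 74.2/1.897 = 39.12 years.
Leg 4: 35.4 years is already measured aboard the probe.
Total: 40.00 + 20.40 + 39.12 + 35.40 years.

τ = 135 years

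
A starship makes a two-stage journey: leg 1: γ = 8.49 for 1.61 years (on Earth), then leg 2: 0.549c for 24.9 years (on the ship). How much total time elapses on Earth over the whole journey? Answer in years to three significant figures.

Leg 1: 1.61 years is already measured on Earth.
Leg 2: γ = 1/√(1 − 0.549²) = 1/√0.6986 = 1.196; Δt_2 = 1.196 × 24.9 = 29.79 years.
Total: 1.610 + 29.79 years.

Δt = 31.4 years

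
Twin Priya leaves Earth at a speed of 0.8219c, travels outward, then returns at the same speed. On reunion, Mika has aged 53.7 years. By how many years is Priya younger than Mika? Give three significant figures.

Δt − τ = 23.1 years

γ = 1/√(1 − 0.8219²) = 1/√0.3245 = 1.756
Priya's elapsed proper time: τ = 53.7/1.756 = 30.59 years.
Age gap = Δt − τ = 53.7 − 30.59 years.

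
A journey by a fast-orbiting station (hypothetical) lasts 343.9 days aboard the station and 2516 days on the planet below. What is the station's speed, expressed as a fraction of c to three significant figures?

β = 0.991

The proper time is measured aboard the station (both events occur at the station's location); Δt is measured on the planet below. γ = Δt/τ = 2516/343.9 = 7.316.
β = √(1 − 1/γ²) = √(1 − 0.01868) = √0.9813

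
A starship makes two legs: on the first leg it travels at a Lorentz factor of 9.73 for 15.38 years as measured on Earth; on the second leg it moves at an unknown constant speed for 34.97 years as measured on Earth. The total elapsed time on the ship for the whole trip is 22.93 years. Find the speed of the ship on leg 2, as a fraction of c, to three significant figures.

β = 0.792

Leg 1: γ = 9.73; τ_1 = 15.38/9.730 = 1.581 years.
Leg 2: speed unknown; τ_2 = 34.97/γ_2.
Total proper time: 1.581 + τ_2 = 22.93, so τ_2 = 22.93 − 1.581 = 21.35 years.
γ_2 = 34.97/21.35 = 1.638; β = √(1 − 1/γ²) = √0.6273.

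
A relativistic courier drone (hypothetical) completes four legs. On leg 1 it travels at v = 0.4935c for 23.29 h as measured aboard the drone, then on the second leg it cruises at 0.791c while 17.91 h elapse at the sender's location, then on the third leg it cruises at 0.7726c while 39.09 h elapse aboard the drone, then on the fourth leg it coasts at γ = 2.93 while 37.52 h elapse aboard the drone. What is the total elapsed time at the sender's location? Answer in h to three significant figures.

Δt = 216 h

Leg 1: γ = 1/√(1 − 0.4935²) = 1/√0.7565 = 1.150; Δt_1 = 1.150 × 23.29 = 26.78 h.
Leg 2: 17.91 h is already measured at the sender's location.
Leg 3: γ = 1/√(1 − 0.7726²) = 1/√0.4031 = 1.575; Δt_3 = 1.575 × 39.09 = 61.57 h.
Leg 4: γ = 2.93; Δt_4 = 2.930 × 37.52 = 109.9 h.
Total: 26.78 + 17.91 + 61.57 + 109.9 h.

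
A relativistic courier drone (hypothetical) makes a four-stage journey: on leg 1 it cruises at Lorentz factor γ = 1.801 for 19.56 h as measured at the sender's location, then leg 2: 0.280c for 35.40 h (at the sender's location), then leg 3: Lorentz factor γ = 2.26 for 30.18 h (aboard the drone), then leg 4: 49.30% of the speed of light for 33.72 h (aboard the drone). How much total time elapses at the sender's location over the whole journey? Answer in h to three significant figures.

Leg 1: 19.56 h is already measured at the sender's location.
Leg 2: 35.40 h is already measured at the sender's location.
Leg 3: γ = 2.26; Δt_3 = 2.260 × 30.18 = 68.21 h.
Leg 4: β = 0.4930; γ = 1/√(1 − 0.4930²) = 1/√0.7570 = 1.149; Δt_4 = 1.149 × 33.72 = 38.76 h.
Total: 19.56 + 35.40 + 68.21 + 38.76 h.

Δt = 162 h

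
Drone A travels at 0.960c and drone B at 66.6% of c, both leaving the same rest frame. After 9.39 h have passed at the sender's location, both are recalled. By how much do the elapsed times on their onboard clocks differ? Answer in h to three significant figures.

A: γ = 1/√(1 − 0.960²) = 25/7 ≈ 3.571; τ_A = 9.39/3.571 = 2.629 h.
B: β = 0.666; γ = 1/√(1 − 0.666²) = 1/√0.5564 = 1.341; τ_B = 9.39/1.341 = 7.004 h.

|τ_A − τ_B| = 4.38 h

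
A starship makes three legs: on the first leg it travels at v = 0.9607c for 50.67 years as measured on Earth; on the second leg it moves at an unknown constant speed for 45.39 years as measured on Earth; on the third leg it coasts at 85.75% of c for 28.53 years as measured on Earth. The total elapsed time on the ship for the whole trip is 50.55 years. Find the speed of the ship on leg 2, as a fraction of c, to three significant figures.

Leg 1: γ = 1/√(1 − 0.9607²) = 1/√0.07706 = 3.602; τ_1 = 50.67/3.602 = 14.07 years.
Leg 2: speed unknown; τ_2 = 45.39/γ_2.
Leg 3: β = 0.8575; γ = 1/√(1 − 0.8575²) = 1/√0.2647 = 1.944; τ_3 = 28.53/1.944 = 14.68 years.
Total proper time: 14.07 + τ_2 + 14.68 = 50.55, so τ_2 = 50.55 − 28.74 = 21.81 years.
γ_2 = 45.39/21.81 = 2.082; β = √(1 − 1/γ²) = √0.7692.

β = 0.877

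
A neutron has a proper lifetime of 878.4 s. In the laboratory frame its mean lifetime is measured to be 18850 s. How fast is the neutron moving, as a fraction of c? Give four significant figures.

γ = Δt/τ₀ = 18850/878.4 = 21.46
β = √(1 − 1/γ²) = √(1 − 0.002172) = √0.9978

β = 0.9989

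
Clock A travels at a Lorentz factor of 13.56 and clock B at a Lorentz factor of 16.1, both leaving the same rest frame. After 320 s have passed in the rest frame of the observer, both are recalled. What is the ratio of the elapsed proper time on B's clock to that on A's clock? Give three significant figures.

τ_B/τ_A = 0.842

A: γ = 13.56. B: γ = 16.1.
τ_A/τ_B = γ_B/γ_A = 16.10/13.56 = 1.187, so τ_B/τ_A = 0.8422.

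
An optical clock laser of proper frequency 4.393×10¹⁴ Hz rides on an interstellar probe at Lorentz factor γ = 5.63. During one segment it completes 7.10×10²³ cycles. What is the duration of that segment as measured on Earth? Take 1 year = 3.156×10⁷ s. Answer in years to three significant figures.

Δt = 288 years

γ = 5.63
Proper time for N cycles: τ = N/f = 7.10×10²³/(4.393×10¹⁴) = 1.616×10⁹ s = 51.21 years.
Lab-frame duration Δt = γτ = 5.630 × 51.21 = 288.3 years.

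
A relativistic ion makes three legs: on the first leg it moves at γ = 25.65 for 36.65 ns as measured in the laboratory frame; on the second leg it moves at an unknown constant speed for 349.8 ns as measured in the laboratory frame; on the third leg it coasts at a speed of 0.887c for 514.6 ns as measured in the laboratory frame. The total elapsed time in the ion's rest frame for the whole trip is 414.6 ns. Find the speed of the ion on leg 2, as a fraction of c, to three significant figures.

β = 0.865

Leg 1: γ = 25.65; τ_1 = 36.65/25.65 = 1.429 ns.
Leg 2: speed unknown; τ_2 = 349.8/γ_2.
Leg 3: γ = 1/√(1 − 0.887²) = 1/√0.2132 = 2.166; τ_3 = 514.6/2.166 = 237.6 ns.
Total proper time: 1.429 + τ_2 + 237.6 = 414.6, so τ_2 = 414.6 − 239.1 = 175.5 ns.
γ_2 = 349.8/175.5 = 1.993; β = √(1 − 1/γ²) = √0.7482.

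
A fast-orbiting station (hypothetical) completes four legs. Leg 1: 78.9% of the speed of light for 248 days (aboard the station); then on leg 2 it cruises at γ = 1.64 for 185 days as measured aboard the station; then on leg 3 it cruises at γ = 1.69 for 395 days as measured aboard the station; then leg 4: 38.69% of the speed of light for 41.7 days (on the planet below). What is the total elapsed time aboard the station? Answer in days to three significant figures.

Leg 1: 248 days is already measured aboard the station.
Leg 2: 185 days is already measured aboard the station.
Leg 3: 395 days is already measured aboard the station.
Leg 4: β = 0.3869; γ = 1/√(1 − 0.3869²) = 1/√0.8503 = 1.084; τ_4 = 41.7/1.084 = 38.45 days.
Total: 248.0 + 185.0 + 395.0 + 38.45 days.

τ = 866 days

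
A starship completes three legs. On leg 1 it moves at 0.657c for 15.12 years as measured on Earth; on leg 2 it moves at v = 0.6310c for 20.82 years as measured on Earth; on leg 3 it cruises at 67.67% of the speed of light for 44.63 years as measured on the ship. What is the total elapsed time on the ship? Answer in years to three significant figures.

τ = 72.2 years

Leg 1: γ = 1/√(1 − 0.657²) = 1/√0.5684 = 1.326; τ_1 = 15.12/1.326 = 11.40 years.
Leg 2: γ = 1/√(1 − 0.6310²) = 1/√0.6018 = 1.289; τ_2 = 20.82/1.289 = 16.15 years.
Leg 3: 44.63 years is already measured on the ship.
Total: 11.40 + 16.15 + 44.63 years.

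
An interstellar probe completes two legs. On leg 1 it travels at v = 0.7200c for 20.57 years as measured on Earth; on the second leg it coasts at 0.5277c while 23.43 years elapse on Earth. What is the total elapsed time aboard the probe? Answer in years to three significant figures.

Leg 1: γ = 1/√(1 − 0.7200²) = 1/√0.4816 = 1.441; τ_1 = 20.57/1.441 = 14.28 years.
Leg 2: γ = 1/√(1 − 0.5277²) = 1/√0.7215 = 1.177; τ_2 = 23.43/1.177 = 19.90 years.
Total: 14.28 + 19.90 years.

τ = 34.2 years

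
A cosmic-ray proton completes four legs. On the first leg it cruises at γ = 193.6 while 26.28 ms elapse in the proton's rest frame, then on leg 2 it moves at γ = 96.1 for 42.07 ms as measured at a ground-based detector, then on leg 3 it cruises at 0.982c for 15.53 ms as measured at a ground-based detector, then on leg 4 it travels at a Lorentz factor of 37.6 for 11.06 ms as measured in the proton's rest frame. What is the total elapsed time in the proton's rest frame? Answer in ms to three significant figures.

Leg 1: 26.28 ms is already measured in the proton's rest frame.
Leg 2: γ = 96.1; τ_2 = 42.07/96.10 = 0.4378 ms.
Leg 3: γ = 1/√(1 − 0.982²) = 1/√0.03568 = 5.294; τ_3 = 15.53/5.294 = 2.933 ms.
Leg 4: 11.06 ms is already measured in the proton's rest frame.
Total: 26.28 + 0.4378 + 2.933 + 11.06 ms.

τ = 40.7 ms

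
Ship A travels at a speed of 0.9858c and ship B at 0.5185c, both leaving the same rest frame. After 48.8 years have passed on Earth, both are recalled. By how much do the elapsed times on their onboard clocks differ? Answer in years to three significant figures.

|τ_A − τ_B| = 33.5 years

A: γ = 1/√(1 − 0.9858²) = 1/√0.02820 = 5.955; τ_A = 48.8/5.955 = 8.195 years.
B: γ = 1/√(1 − 0.5185²) = 1/√0.7312 = 1.169; τ_B = 48.8/1.169 = 41.73 years.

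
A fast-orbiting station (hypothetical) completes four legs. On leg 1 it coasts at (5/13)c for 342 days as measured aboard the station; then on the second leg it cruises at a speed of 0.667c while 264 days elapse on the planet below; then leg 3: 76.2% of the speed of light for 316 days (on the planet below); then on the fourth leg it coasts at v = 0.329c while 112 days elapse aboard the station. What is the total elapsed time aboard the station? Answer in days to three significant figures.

Leg 1: 342 days is already measured aboard the station.
Leg 2: γ = 1/√(1 − 0.667²) = 1/√0.5551 = 1.342; τ_2 = 264/1.342 = 196.7 days.
Leg 3: β = 0.762; γ = 1/√(1 − 0.762²) = 1/√0.4194 = 1.544; τ_3 = 316/1.544 = 204.6 days.
Leg 4: 112 days is already measured aboard the station.
Total: 342.0 + 196.7 + 204.6 + 112.0 days.

τ = 855 days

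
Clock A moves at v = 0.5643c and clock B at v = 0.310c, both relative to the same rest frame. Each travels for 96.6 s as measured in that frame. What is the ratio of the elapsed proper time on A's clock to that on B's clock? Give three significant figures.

A: γ = 1/√(1 − 0.5643²) = 1/√0.6816 = 1.211. B: γ = 1/√(1 − 0.310²) = 1/√0.9039 = 1.052.
τ_A/τ_B = γ_B/γ_A = 1.052/1.211 = 0.8683, so τ_A/τ_B = 0.8683.

τ_A/τ_B = 0.868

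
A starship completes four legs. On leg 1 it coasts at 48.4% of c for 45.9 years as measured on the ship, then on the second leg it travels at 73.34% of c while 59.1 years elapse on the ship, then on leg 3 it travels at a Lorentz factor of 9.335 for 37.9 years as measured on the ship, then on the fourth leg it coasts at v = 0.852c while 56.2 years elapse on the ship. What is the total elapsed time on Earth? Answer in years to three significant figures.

Leg 1: β = 0.484; γ = 1/√(1 − 0.484²) = 1/√0.7657 = 1.143; Δt_1 = 1.143 × 45.9 = 52.45 years.
Leg 2: β = 0.7334; γ = 1/√(1 − 0.7334²) = 1/√0.4621 = 1.471; Δt_2 = 1.471 × 59.1 = 86.94 years.
Leg 3: γ = 9.335; Δt_3 = 9.335 × 37.9 = 353.8 years.
Leg 4: γ = 1/√(1 − 0.852²) = 1/√0.2741 = 1.910; Δt_4 = 1.910 × 56.2 = 107.3 years.
Total: 52.45 + 86.94 + 353.8 + 107.3 years.

Δt = 601 years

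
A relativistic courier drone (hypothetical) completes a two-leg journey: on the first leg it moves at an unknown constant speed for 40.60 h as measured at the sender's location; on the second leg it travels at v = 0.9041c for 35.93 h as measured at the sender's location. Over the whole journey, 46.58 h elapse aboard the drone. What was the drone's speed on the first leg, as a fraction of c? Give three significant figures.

β = 0.639

Leg 1: speed unknown; τ_1 = 40.60/γ_1.
Leg 2: γ = 1/√(1 − 0.9041²) = 1/√0.1826 = 2.340; τ_2 = 35.93/2.340 = 15.35 h.
Total proper time: τ_1 + 15.35 = 46.58, so τ_1 = 46.58 − 15.35 = 31.23 h.
γ_1 = 40.60/31.23 = 1.300; β = √(1 − 1/γ²) = √0.4085.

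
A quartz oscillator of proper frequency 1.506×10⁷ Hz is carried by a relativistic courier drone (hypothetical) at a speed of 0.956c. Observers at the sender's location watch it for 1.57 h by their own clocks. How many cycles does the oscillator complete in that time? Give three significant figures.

N = 2.50×10¹⁰

γ = 1/√(1 − 0.956²) = 1/√0.08606 = 3.409
During 1.57 h of lab time, the oscillator's proper time advances by τ = Δt/γ = 1.57/3.409 = 0.4606 h = 1.658×10³ s.
N = f × τ = 1.506×10⁷ × 1.658×10³ = 2.497×10¹⁰.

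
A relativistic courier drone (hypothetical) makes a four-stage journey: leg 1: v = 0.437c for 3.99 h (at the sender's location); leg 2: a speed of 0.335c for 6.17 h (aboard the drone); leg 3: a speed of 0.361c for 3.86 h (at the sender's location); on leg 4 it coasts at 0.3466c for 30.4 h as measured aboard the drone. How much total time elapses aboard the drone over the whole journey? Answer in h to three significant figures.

Leg 1: γ = 1/√(1 − 0.437²) = 1/√0.8090 = 1.112; τ_1 = 3.99/1.112 = 3.589 h.
Leg 2: 6.17 h is already measured aboard the drone.
Leg 3: γ = 1/√(1 − 0.361²) = 1/√0.8697 = 1.072; τ_3 = 3.86/1.072 = 3.600 h.
Leg 4: 30.4 h is already measured aboard the drone.
Total: 3.589 + 6.170 + 3.600 + 30.40 h.

τ = 43.8 h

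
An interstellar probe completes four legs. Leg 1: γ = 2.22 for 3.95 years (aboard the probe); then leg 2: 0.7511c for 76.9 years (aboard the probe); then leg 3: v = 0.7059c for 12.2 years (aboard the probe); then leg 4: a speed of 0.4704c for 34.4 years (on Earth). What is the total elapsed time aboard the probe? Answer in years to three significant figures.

τ = 123 years

Leg 1: 3.95 years is already measured aboard the probe.
Leg 2: 76.9 years is already measured aboard the probe.
Leg 3: 12.2 years is already measured aboard the probe.
Leg 4: γ = 1/√(1 − 0.4704²) = 1/√0.7787 = 1.133; τ_4 = 34.4/1.133 = 30.36 years.
Total: 3.950 + 76.90 + 12.20 + 30.36 years.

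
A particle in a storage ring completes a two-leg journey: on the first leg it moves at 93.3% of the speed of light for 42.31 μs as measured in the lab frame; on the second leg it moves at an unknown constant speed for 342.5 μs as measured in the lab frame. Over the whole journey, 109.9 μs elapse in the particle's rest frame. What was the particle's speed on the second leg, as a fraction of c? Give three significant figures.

Leg 1: β = 0.933; γ = 1/√(1 − 0.933²) = 1/√0.1295 = 2.779; τ_1 = 42.31/2.779 = 15.23 μs.
Leg 2: speed unknown; τ_2 = 342.5/γ_2.
Total proper time: 15.23 + τ_2 = 109.9, so τ_2 = 109.9 − 15.23 = 94.67 μs.
γ_2 = 342.5/94.67 = 3.618; β = √(1 − 1/γ²) = √0.9236.

β = 0.961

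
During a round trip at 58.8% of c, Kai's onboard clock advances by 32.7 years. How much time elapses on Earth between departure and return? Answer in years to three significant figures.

β = 0.588; γ = 1/√(1 − 0.588²) = 1/√0.6543 = 1.236
Earth-frame duration is the dilated interval: Δt = γτ = 1.236 × 32.7 years.

Δt = 40.4 years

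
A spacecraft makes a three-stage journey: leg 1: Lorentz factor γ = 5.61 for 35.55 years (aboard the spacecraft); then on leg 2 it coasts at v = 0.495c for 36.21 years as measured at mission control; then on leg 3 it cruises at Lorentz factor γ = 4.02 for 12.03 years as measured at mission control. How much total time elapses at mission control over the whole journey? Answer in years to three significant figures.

Δt = 248 years

Leg 1: γ = 5.61; Δt_1 = 5.610 × 35.55 = 199.4 years.
Leg 2: 36.21 years is already measured at mission control.
Leg 3: 12.03 years is already measured at mission control.
Total: 199.4 + 36.21 + 12.03 years.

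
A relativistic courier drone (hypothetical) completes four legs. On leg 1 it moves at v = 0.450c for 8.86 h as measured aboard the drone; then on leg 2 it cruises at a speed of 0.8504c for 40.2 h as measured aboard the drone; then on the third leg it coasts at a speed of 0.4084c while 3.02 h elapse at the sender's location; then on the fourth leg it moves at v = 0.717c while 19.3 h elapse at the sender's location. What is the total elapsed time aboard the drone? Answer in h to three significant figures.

Leg 1: 8.86 h is already measured aboard the drone.
Leg 2: 40.2 h is already measured aboard the drone.
Leg 3: γ = 1/√(1 − 0.4084²) = 1/√0.8332 = 1.096; τ_3 = 3.02/1.096 = 2.757 h.
Leg 4: γ = 1/√(1 − 0.717²) = 1/√0.4859 = 1.435; τ_4 = 19.3/1.435 = 13.45 h.
Total: 8.860 + 40.20 + 2.757 + 13.45 h.

τ = 65.3 h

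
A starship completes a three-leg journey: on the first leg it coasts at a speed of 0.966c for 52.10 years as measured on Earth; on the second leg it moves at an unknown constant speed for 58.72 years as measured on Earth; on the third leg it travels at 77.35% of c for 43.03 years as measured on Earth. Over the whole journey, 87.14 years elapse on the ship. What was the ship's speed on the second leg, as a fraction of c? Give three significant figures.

β = 0.613

Leg 1: γ = 1/√(1 − 0.966²) = 1/√0.06684 = 3.868; τ_1 = 52.10/3.868 = 13.47 years.
Leg 2: speed unknown; τ_2 = 58.72/γ_2.
Leg 3: β = 0.7735; γ = 1/√(1 − 0.7735²) = 1/√0.4017 = 1.578; τ_3 = 43.03/1.578 = 27.27 years.
Total proper time: 13.47 + τ_2 + 27.27 = 87.14, so τ_2 = 87.14 − 40.74 = 46.40 years.
γ_2 = 58.72/46.40 = 1.266; β = √(1 − 1/γ²) = √0.3757.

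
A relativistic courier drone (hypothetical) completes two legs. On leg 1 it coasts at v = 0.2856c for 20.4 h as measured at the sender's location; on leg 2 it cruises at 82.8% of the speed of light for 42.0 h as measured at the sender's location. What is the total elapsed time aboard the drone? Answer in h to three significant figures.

Leg 1: γ = 1/√(1 − 0.2856²) = 1/√0.9184 = 1.043; τ_1 = 20.4/1.043 = 19.55 h.
Leg 2: β = 0.828; γ = 1/√(1 − 0.828²) = 1/√0.3144 = 1.783; τ_2 = 42.0/1.783 = 23.55 h.
Total: 19.55 + 23.55 h.

τ = 43.1 h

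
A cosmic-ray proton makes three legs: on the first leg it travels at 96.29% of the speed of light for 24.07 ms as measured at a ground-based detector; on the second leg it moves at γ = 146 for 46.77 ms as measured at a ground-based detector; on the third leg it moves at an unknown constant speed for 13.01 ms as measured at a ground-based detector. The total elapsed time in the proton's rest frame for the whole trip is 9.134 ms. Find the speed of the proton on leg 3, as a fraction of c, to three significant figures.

β = 0.984

Leg 1: β = 0.9629; γ = 1/√(1 − 0.9629²) = 1/√0.07282 = 3.706; τ_1 = 24.07/3.706 = 6.495 ms.
Leg 2: γ = 146; τ_2 = 46.77/146.0 = 0.3203 ms.
Leg 3: speed unknown; τ_3 = 13.01/γ_3.
Total proper time: 6.495 + 0.3203 + τ_3 = 9.134, so τ_3 = 9.134 − 6.816 = 2.318 ms.
γ_3 = 13.01/2.318 = 5.612; β = √(1 − 1/γ²) = √0.9683.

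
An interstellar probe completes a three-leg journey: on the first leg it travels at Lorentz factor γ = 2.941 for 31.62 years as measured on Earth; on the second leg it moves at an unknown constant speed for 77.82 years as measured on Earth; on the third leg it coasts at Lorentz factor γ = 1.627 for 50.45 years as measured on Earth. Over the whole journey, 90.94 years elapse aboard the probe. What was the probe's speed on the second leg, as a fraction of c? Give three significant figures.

Leg 1: γ = 2.941; τ_1 = 31.62/2.941 = 10.75 years.
Leg 2: speed unknown; τ_2 = 77.82/γ_2.
Leg 3: γ = 1.627; τ_3 = 50.45/1.627 = 31.01 years.
Total proper time: 10.75 + τ_2 + 31.01 = 90.94, so τ_2 = 90.94 − 41.76 = 49.18 years.
γ_2 = 77.82/49.18 = 1.582; β = √(1 − 1/γ²) = √0.6006.

β = 0.775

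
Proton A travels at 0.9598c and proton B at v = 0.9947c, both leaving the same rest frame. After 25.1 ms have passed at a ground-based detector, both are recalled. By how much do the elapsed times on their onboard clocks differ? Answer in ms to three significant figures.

A: γ = 1/√(1 − 0.9598²) = 1/√0.07878 = 3.563; τ_A = 25.1/3.563 = 7.045 ms.
B: γ = 1/√(1 − 0.9947²) = 1/√0.01057 = 9.726; τ_B = 25.1/9.726 = 2.581 ms.

|τ_A − τ_B| = 4.46 ms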